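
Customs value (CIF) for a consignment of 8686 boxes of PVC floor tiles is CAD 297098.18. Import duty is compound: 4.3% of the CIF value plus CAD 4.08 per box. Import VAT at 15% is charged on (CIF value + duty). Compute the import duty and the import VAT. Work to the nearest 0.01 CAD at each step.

Ad valorem component: 297098.18 × 4.3% = 12775.22
Specific component: 8686 × 4.08 = 35438.88
Import duty = 12775.22 + 35438.88 = 48214.10
VAT base = CIF + duty = 297098.18 + 48214.10 = 345312.28
Import VAT = 345312.28 × 15% = 51796.84

Import duty: CAD 48214.10; import VAT: CAD 51796.84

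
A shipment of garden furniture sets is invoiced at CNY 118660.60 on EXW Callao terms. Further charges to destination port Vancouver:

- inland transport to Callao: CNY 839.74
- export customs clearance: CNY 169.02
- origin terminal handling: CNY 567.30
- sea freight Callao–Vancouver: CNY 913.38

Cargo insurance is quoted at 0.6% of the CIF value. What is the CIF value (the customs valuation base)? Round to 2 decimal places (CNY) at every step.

CIF value: CNY 121881.33

Let C be the CIF value. C = EXW price + pre-shipment costs + freight + 0.6% × C
C − 0.6% × C = 118660.60 + 839.74 + 169.02 + 567.30 + 913.38
0.994 × C = 121150.04
C = 121150.04 / 0.994 = 121881.33
Insurance premium = 0.6% × 121881.33 = 731.29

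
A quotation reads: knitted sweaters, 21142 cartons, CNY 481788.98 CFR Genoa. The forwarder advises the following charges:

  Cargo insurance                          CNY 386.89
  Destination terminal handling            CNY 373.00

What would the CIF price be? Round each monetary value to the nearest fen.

CIF price: CNY 482175.87

Not relevant to the conversion: destination terminal — on the buyer under both terms; not part of either seller's price.
From CFR to CIF, the seller additionally bears: insurance.
CIF price = 481788.98 + 386.89 = 482175.87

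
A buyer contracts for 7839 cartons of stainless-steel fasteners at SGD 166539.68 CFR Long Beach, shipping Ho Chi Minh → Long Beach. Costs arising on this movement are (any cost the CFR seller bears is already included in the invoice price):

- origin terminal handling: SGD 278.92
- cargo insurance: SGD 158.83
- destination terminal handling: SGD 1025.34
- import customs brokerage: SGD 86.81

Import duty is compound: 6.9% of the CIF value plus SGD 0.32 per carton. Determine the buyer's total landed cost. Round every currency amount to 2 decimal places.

CFR: the seller pays costs through ocean freight to the destination port, but not insurance.
Already in the invoice (seller's account under CFR): origin terminal — exclude.
CIF value = CFR price + insurance = 166539.68 + 158.83 = 166698.51
Ad valorem component: 166698.51 × 6.9% = 11502.20
Specific component: 7839 × 0.32 = 2508.48
Import duty = 11502.20 + 2508.48 = 14010.68
Buyer bears: insurance 158.83 + destination terminal 1025.34 + brokerage 86.81 + duty 14010.68 = 15281.66
Landed cost = invoice 166539.68 + 15281.66 = 181821.34

Total landed cost: SGD 181821.34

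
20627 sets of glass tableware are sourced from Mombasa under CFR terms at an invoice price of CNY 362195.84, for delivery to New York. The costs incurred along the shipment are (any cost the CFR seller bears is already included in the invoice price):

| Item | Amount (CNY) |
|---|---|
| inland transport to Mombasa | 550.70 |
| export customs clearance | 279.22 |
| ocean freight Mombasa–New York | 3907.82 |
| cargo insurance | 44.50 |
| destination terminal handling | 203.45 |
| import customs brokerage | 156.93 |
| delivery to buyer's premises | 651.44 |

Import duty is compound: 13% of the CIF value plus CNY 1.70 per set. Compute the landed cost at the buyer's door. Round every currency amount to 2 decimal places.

CFR: the seller pays costs through ocean freight to the destination port, but not insurance.
Already in the invoice (seller's account under CFR): inland to port, export clearance, freight — exclude.
CIF value = CFR price + insurance = 362195.84 + 44.50 = 362240.34
Ad valorem component: 362240.34 × 13% = 47091.24
Specific component: 20627 × 1.70 = 35065.90
Import duty = 47091.24 + 35065.90 = 82157.14
Buyer bears: insurance 44.50 + destination terminal 203.45 + brokerage 156.93 + delivery 651.44 + duty 82157.14 = 83213.46
Landed cost = invoice 362195.84 + 83213.46 = 445409.30

Total landed cost: CNY 445409.30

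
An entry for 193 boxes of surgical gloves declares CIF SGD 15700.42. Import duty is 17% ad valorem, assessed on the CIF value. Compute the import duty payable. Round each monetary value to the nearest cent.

Import duty: SGD 2669.07

Import duty = 15700.42 × 17% = 2669.07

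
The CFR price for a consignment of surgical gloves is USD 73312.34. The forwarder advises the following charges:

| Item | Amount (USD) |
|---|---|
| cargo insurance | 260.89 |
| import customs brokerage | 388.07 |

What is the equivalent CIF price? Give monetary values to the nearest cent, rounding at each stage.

Not relevant to the conversion: brokerage — on the buyer under both terms; not part of either seller's price.
From CFR to CIF, the seller additionally bears: insurance.
CIF price = 73312.34 + 260.89 = 73573.23

CIF price: USD 73573.23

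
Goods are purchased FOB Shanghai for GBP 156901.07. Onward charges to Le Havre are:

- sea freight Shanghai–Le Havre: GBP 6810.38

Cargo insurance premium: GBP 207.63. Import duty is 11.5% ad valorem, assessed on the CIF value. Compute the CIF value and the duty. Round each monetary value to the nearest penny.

CIF value: GBP 163919.08; import duty: GBP 18850.69

CIF = FOB price + freight + insurance
CIF = 156901.07 + 6810.38 + 207.63 = 163919.08
Import duty = 163919.08 × 11.5% = 18850.69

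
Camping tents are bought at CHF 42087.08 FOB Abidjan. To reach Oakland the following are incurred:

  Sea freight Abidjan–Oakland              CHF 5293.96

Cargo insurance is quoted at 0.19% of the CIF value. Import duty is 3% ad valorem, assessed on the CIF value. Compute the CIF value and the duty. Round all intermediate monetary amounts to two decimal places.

CIF value: CHF 47471.24; import duty: CHF 1424.14

Let C be the CIF value. C = FOB price + freight + 0.19% × C
C − 0.19% × C = 42087.08 + 5293.96
0.9981 × C = 47381.04
C = 47381.04 / 0.9981 = 47471.24
Insurance premium = 0.19% × 47471.24 = 90.20
Import duty = 47471.24 × 3% = 1424.14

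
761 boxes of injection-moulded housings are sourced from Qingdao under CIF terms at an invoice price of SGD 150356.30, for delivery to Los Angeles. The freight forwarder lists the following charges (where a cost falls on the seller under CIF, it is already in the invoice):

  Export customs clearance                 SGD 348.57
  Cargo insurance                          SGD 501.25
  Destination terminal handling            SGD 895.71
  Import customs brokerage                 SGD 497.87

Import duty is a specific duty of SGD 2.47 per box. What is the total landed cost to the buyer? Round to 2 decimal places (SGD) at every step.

Total landed cost: SGD 153629.55

CIF: the seller pays costs through ocean freight and marine insurance to the destination port.
Already in the invoice (seller's account under CIF): export clearance, insurance — exclude.
The CIF price already equals the CIF value: 150356.30
Import duty = 761 × 2.47 = 1879.67
Buyer bears: destination terminal 895.71 + brokerage 497.87 + duty 1879.67 = 3273.25
Landed cost = invoice 150356.30 + 3273.25 = 153629.55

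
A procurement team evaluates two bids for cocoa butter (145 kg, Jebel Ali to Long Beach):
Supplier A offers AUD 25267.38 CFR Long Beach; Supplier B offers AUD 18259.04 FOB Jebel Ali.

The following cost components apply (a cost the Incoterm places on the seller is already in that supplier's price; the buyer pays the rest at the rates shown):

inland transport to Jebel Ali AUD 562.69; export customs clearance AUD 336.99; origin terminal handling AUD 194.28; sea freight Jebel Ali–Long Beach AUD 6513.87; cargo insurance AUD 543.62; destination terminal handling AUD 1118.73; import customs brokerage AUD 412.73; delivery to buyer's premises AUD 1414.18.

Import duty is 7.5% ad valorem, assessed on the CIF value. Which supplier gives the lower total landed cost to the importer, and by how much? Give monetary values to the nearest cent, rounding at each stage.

Supplier A (CFR):
CIF value = CFR price + insurance = 25267.38 + 543.62 = 25811.00
Import duty = 25811.00 × 7.5% = 1935.83
Buyer bears (A): 543.62 + 1118.73 + 412.73 + 1414.18 = 3489.26
Landed cost (A) = invoice 25267.38 + 3489.26 + duty 1935.83 = 30692.47
Supplier B (FOB):
CIF value = FOB price + freight + insurance = 18259.04 + 6513.87 + 543.62 = 25316.53
Import duty = 25316.53 × 7.5% = 1898.74
Buyer bears (B): 6513.87 + 543.62 + 1118.73 + 412.73 + 1414.18 = 10003.13
Landed cost (B) = invoice 18259.04 + 10003.13 + duty 1898.74 = 30160.91
Difference = |30692.47 − 30160.91| = 531.56

Supplier B is cheaper by AUD 531.56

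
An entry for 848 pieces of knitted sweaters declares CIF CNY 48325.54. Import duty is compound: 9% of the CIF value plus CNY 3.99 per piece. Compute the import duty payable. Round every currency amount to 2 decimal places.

Ad valorem component: 48325.54 × 9% = 4349.30
Specific component: 848 × 3.99 = 3383.52
Import duty = 4349.30 + 3383.52 = 7732.82

Import duty: CNY 7732.82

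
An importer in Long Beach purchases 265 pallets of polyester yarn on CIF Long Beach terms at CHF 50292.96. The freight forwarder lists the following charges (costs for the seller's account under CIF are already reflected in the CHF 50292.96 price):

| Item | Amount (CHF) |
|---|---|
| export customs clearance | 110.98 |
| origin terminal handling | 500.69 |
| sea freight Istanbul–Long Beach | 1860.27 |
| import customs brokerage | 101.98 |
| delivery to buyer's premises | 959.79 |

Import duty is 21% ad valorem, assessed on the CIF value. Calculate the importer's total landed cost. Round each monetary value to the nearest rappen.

CIF: the seller pays costs through ocean freight and marine insurance to the destination port.
Already in the invoice (seller's account under CIF): export clearance, origin terminal, freight — exclude.
The CIF price already equals the CIF value: 50292.96
Import duty = 50292.96 × 21% = 10561.52
Buyer bears: brokerage 101.98 + delivery 959.79 + duty 10561.52 = 11623.29
Landed cost = invoice 50292.96 + 11623.29 = 61916.25

Total landed cost: CHF 61916.25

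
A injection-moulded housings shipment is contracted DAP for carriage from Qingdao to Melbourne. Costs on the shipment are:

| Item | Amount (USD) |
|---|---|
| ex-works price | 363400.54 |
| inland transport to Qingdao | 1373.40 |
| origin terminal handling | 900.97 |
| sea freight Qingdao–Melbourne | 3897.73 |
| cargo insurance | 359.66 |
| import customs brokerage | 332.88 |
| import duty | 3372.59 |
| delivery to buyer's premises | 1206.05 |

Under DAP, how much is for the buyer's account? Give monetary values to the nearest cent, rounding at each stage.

DAP: the seller bears all costs to the named destination except import duty and clearance.
Seller's account: goods 363400.54 + inland to port 1373.40 + origin terminal 900.97 + freight 3897.73 + insurance 359.66 + delivery 1206.05 = 371138.35
Buyer's account: brokerage 332.88 + duty 3372.59 = 3705.47

Buyer's account: USD 3705.47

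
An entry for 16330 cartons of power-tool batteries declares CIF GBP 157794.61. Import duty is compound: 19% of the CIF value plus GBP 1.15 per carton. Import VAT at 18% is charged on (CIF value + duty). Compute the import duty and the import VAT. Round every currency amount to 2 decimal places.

Ad valorem component: 157794.61 × 19% = 29980.98
Specific component: 16330 × 1.15 = 18779.50
Import duty = 29980.98 + 18779.50 = 48760.48
VAT base = CIF + duty = 157794.61 + 48760.48 = 206555.09
Import VAT = 206555.09 × 18% = 37179.92

Import duty: GBP 48760.48; import VAT: GBP 37179.92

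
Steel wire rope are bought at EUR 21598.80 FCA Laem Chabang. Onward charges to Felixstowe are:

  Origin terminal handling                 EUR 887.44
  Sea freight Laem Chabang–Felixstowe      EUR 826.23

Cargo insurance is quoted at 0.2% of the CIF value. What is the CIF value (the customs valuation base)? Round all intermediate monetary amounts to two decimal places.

CIF value: EUR 23359.19

Let C be the CIF value. C = FCA price + pre-shipment costs + freight + 0.2% × C
C − 0.2% × C = 21598.80 + 887.44 + 826.23
0.998 × C = 23312.47
C = 23312.47 / 0.998 = 23359.19
Insurance premium = 0.2% × 23359.19 = 46.72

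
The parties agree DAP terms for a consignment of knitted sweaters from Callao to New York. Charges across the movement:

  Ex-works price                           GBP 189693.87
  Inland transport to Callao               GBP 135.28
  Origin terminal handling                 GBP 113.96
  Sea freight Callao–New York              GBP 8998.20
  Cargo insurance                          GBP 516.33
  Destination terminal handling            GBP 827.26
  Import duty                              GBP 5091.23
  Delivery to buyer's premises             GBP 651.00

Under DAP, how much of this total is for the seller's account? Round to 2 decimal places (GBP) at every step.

Seller's account: GBP 200935.90

DAP: the seller bears all costs to the named destination except import duty and clearance.
Seller's account: goods 189693.87 + inland to port 135.28 + origin terminal 113.96 + freight 8998.20 + insurance 516.33 + destination terminal 827.26 + delivery 651.00 = 200935.90
Buyer's account: duty 5091.23 = 5091.23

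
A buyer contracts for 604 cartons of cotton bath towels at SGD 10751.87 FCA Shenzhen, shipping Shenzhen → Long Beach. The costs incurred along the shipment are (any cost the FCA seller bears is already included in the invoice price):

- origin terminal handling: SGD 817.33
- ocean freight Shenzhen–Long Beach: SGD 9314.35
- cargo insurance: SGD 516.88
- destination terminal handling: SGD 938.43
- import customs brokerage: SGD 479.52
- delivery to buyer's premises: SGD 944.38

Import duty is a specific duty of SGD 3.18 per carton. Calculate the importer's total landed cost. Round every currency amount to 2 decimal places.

Total landed cost: SGD 25683.48

FCA: the seller delivers export-cleared goods to the carrier; the buyer bears costs from that point.
CIF value = FCA price + origin terminal + freight + insurance = 10751.87 + 817.33 + 9314.35 + 516.88 = 21400.43
Import duty = 604 × 3.18 = 1920.72
Buyer bears: origin terminal 817.33 + freight 9314.35 + insurance 516.88 + destination terminal 938.43 + brokerage 479.52 + delivery 944.38 + duty 1920.72 = 14931.61
Landed cost = invoice 10751.87 + 14931.61 = 25683.48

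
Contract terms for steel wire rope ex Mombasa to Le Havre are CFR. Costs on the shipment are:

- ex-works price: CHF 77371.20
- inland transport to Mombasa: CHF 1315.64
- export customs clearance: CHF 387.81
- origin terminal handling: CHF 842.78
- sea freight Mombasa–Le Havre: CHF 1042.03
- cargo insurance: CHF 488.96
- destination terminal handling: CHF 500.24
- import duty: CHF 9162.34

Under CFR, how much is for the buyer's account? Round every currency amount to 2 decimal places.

CFR: the seller pays costs through ocean freight to the destination port, but not insurance.
Seller's account: goods 77371.20 + inland to port 1315.64 + export clearance 387.81 + origin terminal 842.78 + freight 1042.03 = 80959.46
Buyer's account: insurance 488.96 + destination terminal 500.24 + duty 9162.34 = 10151.54

Buyer's account: CHF 10151.54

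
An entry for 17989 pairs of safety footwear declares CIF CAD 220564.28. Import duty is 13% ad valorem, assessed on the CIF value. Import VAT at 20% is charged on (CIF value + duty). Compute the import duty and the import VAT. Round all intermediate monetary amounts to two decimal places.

Import duty: CAD 28673.36; import VAT: CAD 49847.53

Import duty = 220564.28 × 13% = 28673.36
VAT base = CIF + duty = 220564.28 + 28673.36 = 249237.64
Import VAT = 249237.64 × 20% = 49847.53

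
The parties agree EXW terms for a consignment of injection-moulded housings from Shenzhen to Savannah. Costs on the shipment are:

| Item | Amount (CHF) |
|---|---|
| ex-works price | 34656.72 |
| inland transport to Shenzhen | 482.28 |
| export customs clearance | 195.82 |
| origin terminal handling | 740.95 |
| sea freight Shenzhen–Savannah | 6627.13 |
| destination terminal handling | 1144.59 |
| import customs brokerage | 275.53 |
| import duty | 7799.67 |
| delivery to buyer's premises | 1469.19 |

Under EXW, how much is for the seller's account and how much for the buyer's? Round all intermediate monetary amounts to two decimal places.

Seller: CHF 34656.72; buyer: CHF 18735.16

EXW: the seller makes goods available at their premises; the buyer bears all onward costs.
Seller's account: goods 34656.72 = 34656.72
Buyer's account: inland to port 482.28 + export clearance 195.82 + origin terminal 740.95 + freight 6627.13 + destination terminal 1144.59 + brokerage 275.53 + duty 7799.67 + delivery 1469.19 = 18735.16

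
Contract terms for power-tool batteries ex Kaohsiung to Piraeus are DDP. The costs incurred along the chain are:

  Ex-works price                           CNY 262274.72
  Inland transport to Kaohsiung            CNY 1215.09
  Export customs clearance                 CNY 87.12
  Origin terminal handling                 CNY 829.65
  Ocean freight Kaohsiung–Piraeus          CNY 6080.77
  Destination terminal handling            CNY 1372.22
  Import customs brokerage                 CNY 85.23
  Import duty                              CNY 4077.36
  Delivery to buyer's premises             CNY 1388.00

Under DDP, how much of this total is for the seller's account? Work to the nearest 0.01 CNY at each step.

DDP: the seller bears all costs including import duty.
Seller's account: goods 262274.72 + inland to port 1215.09 + export clearance 87.12 + origin terminal 829.65 + freight 6080.77 + destination terminal 1372.22 + brokerage 85.23 + duty 4077.36 + delivery 1388.00 = 277410.16
Buyer's account: 0.00

Seller's account: CNY 277410.16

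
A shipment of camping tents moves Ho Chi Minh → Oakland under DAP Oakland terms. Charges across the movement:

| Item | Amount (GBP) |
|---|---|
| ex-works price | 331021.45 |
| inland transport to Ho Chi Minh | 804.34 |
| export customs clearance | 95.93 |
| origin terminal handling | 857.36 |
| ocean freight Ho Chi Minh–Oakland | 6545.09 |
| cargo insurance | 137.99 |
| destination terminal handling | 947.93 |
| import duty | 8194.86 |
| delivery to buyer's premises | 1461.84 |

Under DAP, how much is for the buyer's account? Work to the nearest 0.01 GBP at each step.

Buyer's account: GBP 8194.86

DAP: the seller bears all costs to the named destination except import duty and clearance.
Seller's account: goods 331021.45 + inland to port 804.34 + export clearance 95.93 + origin terminal 857.36 + freight 6545.09 + insurance 137.99 + destination terminal 947.93 + delivery 1461.84 = 341871.93
Buyer's account: duty 8194.86 = 8194.86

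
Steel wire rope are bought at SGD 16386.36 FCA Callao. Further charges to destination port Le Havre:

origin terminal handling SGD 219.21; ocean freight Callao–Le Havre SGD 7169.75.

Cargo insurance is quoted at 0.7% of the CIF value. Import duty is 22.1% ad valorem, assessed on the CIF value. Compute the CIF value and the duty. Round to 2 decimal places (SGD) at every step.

CIF value: SGD 23942.92; import duty: SGD 5291.39

Let C be the CIF value. C = FCA price + pre-shipment costs + freight + 0.7% × C
C − 0.7% × C = 16386.36 + 219.21 + 7169.75
0.993 × C = 23775.32
C = 23775.32 / 0.993 = 23942.92
Insurance premium = 0.7% × 23942.92 = 167.60
Import duty = 23942.92 × 22.1% = 5291.39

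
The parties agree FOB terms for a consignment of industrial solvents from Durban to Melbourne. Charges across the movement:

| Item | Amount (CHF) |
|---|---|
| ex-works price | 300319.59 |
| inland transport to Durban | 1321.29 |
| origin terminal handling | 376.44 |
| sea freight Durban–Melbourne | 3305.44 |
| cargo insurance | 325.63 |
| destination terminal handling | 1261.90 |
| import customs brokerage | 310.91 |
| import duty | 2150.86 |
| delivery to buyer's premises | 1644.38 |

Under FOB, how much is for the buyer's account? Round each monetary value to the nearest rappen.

Buyer's account: CHF 8999.12

FOB: the seller bears costs until goods are on board at the origin port; the buyer bears freight, insurance and all costs thereafter.
Seller's account: goods 300319.59 + inland to port 1321.29 + origin terminal 376.44 = 302017.32
Buyer's account: freight 3305.44 + insurance 325.63 + destination terminal 1261.90 + brokerage 310.91 + duty 2150.86 + delivery 1644.38 = 8999.12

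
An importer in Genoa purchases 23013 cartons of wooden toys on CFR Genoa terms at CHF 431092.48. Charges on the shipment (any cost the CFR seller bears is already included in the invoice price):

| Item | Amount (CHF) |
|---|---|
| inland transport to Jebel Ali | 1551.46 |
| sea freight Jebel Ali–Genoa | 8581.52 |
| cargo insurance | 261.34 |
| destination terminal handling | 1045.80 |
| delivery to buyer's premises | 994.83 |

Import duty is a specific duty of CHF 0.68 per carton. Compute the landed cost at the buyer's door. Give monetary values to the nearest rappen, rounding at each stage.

CFR: the seller pays costs through ocean freight to the destination port, but not insurance.
Already in the invoice (seller's account under CFR): inland to port, freight — exclude.
CIF value = CFR price + insurance = 431092.48 + 261.34 = 431353.82
Import duty = 23013 × 0.68 = 15648.84
Buyer bears: insurance 261.34 + destination terminal 1045.80 + delivery 994.83 + duty 15648.84 = 17950.81
Landed cost = invoice 431092.48 + 17950.81 = 449043.29

Total landed cost: CHF 449043.29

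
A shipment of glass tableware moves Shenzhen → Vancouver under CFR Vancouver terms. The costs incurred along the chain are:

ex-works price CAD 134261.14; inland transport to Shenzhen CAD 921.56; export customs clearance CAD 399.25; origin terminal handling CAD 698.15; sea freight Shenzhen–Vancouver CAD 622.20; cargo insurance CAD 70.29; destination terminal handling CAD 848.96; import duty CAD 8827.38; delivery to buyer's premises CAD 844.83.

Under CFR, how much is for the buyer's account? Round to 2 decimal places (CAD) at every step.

Buyer's account: CAD 10591.46

CFR: the seller pays costs through ocean freight to the destination port, but not insurance.
Seller's account: goods 134261.14 + inland to port 921.56 + export clearance 399.25 + origin terminal 698.15 + freight 622.20 = 136902.30
Buyer's account: insurance 70.29 + destination terminal 848.96 + duty 8827.38 + delivery 844.83 = 10591.46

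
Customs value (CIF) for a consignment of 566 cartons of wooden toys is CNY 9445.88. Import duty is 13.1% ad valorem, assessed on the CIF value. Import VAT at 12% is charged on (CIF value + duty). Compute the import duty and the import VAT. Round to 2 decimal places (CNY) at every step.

Import duty = 9445.88 × 13.1% = 1237.41
VAT base = CIF + duty = 9445.88 + 1237.41 = 10683.29
Import VAT = 10683.29 × 12% = 1281.99

Import duty: CNY 1237.41; import VAT: CNY 1281.99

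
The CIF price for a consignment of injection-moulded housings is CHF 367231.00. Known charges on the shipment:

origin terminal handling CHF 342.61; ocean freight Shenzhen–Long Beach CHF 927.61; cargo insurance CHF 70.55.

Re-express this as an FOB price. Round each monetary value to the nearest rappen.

Not relevant to the conversion: origin terminal — on the seller under both CIF and FOB; already in the CIF price and stays in the FOB price.
From CIF to FOB, the seller no longer bears: freight, insurance.
FOB price = 367231.00 − 927.61 − 70.55 = 366232.84

FOB price: CHF 366232.84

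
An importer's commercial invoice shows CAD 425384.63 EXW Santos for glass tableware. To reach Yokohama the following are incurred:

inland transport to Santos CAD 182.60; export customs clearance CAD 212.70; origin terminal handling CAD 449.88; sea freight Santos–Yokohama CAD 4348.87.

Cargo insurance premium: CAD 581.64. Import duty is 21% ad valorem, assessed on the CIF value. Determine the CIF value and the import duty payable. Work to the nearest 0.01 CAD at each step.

CIF value: CAD 431160.32; import duty: CAD 90543.67

CIF = EXW price + pre-shipment costs + freight + insurance
CIF = 425384.63 + 182.60 + 212.70 + 449.88 + 4348.87 + 581.64 = 431160.32
Import duty = 431160.32 × 21% = 90543.67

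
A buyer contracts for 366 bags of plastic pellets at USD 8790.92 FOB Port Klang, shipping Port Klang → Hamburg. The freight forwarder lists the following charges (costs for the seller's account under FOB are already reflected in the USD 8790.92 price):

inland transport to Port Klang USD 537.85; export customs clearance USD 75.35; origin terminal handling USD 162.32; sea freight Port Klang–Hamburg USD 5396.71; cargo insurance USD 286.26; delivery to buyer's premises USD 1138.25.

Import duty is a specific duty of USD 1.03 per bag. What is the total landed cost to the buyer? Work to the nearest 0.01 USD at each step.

Total landed cost: USD 15989.12

FOB: the seller bears costs until goods are on board at the origin port; the buyer bears freight, insurance and all costs thereafter.
Already in the invoice (seller's account under FOB): inland to port, export clearance, origin terminal — exclude.
CIF value = FOB price + freight + insurance = 8790.92 + 5396.71 + 286.26 = 14473.89
Import duty = 366 × 1.03 = 376.98
Buyer bears: freight 5396.71 + insurance 286.26 + delivery 1138.25 + duty 376.98 = 7198.20
Landed cost = invoice 8790.92 + 7198.20 = 15989.12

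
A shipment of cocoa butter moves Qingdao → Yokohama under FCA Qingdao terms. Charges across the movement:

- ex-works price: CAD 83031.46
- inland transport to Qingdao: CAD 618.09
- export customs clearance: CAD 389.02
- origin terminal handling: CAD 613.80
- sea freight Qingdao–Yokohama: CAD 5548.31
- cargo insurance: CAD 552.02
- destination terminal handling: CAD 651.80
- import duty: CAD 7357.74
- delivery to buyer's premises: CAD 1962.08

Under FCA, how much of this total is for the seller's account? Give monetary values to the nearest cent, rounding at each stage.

FCA: the seller delivers export-cleared goods to the carrier; the buyer bears costs from that point.
Seller's account: goods 83031.46 + inland to port 618.09 + export clearance 389.02 = 84038.57
Buyer's account: origin terminal 613.80 + freight 5548.31 + insurance 552.02 + destination terminal 651.80 + duty 7357.74 + delivery 1962.08 = 16685.75

Seller's account: CAD 84038.57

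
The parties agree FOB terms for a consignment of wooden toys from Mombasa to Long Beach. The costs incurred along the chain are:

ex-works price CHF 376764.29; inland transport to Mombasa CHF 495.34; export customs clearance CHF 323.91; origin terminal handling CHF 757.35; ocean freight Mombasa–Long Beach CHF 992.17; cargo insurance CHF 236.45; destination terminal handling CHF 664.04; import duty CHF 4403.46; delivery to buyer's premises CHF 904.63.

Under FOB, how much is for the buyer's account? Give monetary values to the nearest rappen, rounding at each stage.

Buyer's account: CHF 7200.75

FOB: the seller bears costs until goods are on board at the origin port; the buyer bears freight, insurance and all costs thereafter.
Seller's account: goods 376764.29 + inland to port 495.34 + export clearance 323.91 + origin terminal 757.35 = 378340.89
Buyer's account: freight 992.17 + insurance 236.45 + destination terminal 664.04 + duty 4403.46 + delivery 904.63 = 7200.75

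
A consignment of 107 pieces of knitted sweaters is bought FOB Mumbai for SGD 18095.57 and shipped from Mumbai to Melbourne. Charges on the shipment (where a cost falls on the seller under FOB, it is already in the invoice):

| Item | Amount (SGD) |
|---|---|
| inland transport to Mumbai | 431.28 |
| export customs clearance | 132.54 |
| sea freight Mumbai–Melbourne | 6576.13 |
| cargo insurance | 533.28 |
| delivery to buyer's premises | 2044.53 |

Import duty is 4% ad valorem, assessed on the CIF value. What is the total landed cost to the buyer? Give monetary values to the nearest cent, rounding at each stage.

Total landed cost: SGD 28257.71

FOB: the seller bears costs until goods are on board at the origin port; the buyer bears freight, insurance and all costs thereafter.
Already in the invoice (seller's account under FOB): inland to port, export clearance — exclude.
CIF value = FOB price + freight + insurance = 18095.57 + 6576.13 + 533.28 = 25204.98
Import duty = 25204.98 × 4% = 1008.20
Buyer bears: freight 6576.13 + insurance 533.28 + delivery 2044.53 + duty 1008.20 = 10162.14
Landed cost = invoice 18095.57 + 10162.14 = 28257.71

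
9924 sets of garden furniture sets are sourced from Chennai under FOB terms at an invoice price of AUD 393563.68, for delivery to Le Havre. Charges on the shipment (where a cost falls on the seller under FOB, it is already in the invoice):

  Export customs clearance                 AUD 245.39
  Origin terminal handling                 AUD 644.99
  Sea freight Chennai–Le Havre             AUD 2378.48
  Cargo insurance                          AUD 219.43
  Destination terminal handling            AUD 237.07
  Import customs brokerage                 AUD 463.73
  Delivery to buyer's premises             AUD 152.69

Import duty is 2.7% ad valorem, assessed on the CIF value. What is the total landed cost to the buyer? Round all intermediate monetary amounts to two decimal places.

FOB: the seller bears costs until goods are on board at the origin port; the buyer bears freight, insurance and all costs thereafter.
Already in the invoice (seller's account under FOB): export clearance, origin terminal — exclude.
CIF value = FOB price + freight + insurance = 393563.68 + 2378.48 + 219.43 = 396161.59
Import duty = 396161.59 × 2.7% = 10696.36
Buyer bears: freight 2378.48 + insurance 219.43 + destination terminal 237.07 + brokerage 463.73 + delivery 152.69 + duty 10696.36 = 14147.76
Landed cost = invoice 393563.68 + 14147.76 = 407711.44

Total landed cost: AUD 407711.44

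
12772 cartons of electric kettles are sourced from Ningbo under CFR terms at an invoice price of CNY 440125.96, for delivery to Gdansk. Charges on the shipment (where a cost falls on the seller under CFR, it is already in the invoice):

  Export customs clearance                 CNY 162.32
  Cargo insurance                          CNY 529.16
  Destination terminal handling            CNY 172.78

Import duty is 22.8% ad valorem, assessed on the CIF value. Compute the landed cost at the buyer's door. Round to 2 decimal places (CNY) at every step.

Total landed cost: CNY 541297.27

CFR: the seller pays costs through ocean freight to the destination port, but not insurance.
Already in the invoice (seller's account under CFR): export clearance — exclude.
CIF value = CFR price + insurance = 440125.96 + 529.16 = 440655.12
Import duty = 440655.12 × 22.8% = 100469.37
Buyer bears: insurance 529.16 + destination terminal 172.78 + duty 100469.37 = 101171.31
Landed cost = invoice 440125.96 + 101171.31 = 541297.27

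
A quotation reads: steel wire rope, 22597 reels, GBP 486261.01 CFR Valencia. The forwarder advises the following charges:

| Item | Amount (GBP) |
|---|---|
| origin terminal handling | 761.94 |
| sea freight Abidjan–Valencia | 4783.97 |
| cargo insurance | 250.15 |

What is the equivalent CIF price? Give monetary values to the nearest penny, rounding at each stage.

Not relevant to the conversion: origin terminal, freight — on the seller under both CFR and CIF; already in the CFR price and stays in the CIF price.
From CFR to CIF, the seller additionally bears: insurance.
CIF price = 486261.01 + 250.15 = 486511.16

CIF price: GBP 486511.16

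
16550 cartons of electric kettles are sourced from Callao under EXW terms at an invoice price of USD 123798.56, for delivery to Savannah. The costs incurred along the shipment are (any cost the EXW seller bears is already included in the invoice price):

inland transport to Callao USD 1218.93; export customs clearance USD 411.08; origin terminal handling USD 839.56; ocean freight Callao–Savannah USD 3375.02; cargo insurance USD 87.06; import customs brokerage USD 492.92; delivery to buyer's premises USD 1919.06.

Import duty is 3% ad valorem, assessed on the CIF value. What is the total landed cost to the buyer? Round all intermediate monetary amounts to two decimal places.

EXW: the seller makes goods available at their premises; the buyer bears all onward costs.
CIF value = EXW price + inland to port + export clearance + origin terminal + freight + insurance = 123798.56 + 1218.93 + 411.08 + 839.56 + 3375.02 + 87.06 = 129730.21
Import duty = 129730.21 × 3% = 3891.91
Buyer bears: inland to port 1218.93 + export clearance 411.08 + origin terminal 839.56 + freight 3375.02 + insurance 87.06 + brokerage 492.92 + delivery 1919.06 + duty 3891.91 = 12235.54
Landed cost = invoice 123798.56 + 12235.54 = 136034.10

Total landed cost: USD 136034.10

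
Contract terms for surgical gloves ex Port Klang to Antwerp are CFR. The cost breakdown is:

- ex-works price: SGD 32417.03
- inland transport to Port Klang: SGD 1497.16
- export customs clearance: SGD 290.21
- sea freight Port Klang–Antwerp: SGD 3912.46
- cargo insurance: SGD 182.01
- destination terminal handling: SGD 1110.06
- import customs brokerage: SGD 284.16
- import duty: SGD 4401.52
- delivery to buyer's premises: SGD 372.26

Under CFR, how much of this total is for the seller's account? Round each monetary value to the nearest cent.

CFR: the seller pays costs through ocean freight to the destination port, but not insurance.
Seller's account: goods 32417.03 + inland to port 1497.16 + export clearance 290.21 + freight 3912.46 = 38116.86
Buyer's account: insurance 182.01 + destination terminal 1110.06 + brokerage 284.16 + duty 4401.52 + delivery 372.26 = 6350.01

Seller's account: SGD 38116.86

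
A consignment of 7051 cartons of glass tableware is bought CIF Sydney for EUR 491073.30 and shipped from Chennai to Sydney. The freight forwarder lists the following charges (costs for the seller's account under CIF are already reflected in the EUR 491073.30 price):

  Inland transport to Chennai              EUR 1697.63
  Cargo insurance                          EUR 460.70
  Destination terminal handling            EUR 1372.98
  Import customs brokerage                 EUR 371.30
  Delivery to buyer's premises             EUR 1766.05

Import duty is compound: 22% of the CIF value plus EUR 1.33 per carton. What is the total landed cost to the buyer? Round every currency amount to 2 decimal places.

CIF: the seller pays costs through ocean freight and marine insurance to the destination port.
Already in the invoice (seller's account under CIF): inland to port, insurance — exclude.
The CIF price already equals the CIF value: 491073.30
Ad valorem component: 491073.30 × 22% = 108036.13
Specific component: 7051 × 1.33 = 9377.83
Import duty = 108036.13 + 9377.83 = 117413.96
Buyer bears: destination terminal 1372.98 + brokerage 371.30 + delivery 1766.05 + duty 117413.96 = 120924.29
Landed cost = invoice 491073.30 + 120924.29 = 611997.59

Total landed cost: EUR 611997.59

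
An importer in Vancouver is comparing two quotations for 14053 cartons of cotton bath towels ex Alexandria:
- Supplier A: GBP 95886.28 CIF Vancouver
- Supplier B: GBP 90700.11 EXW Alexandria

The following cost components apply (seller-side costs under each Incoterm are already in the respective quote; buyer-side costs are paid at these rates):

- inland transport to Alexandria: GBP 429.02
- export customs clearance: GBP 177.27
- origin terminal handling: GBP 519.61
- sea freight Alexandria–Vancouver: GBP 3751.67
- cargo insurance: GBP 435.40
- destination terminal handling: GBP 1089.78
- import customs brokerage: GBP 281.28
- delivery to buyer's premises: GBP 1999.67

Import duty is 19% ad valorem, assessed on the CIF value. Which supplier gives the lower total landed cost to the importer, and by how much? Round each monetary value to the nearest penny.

Supplier A (CIF):
The CIF price already equals the CIF value: 95886.28
Import duty = 95886.28 × 19% = 18218.39
Buyer bears (A): 1089.78 + 281.28 + 1999.67 = 3370.73
Landed cost (A) = invoice 95886.28 + 3370.73 + duty 18218.39 = 117475.40
Supplier B (EXW):
CIF value = EXW price + inland to port + export clearance + origin terminal + freight + insurance = 90700.11 + 429.02 + 177.27 + 519.61 + 3751.67 + 435.40 = 96013.08
Import duty = 96013.08 × 19% = 18242.49
Buyer bears (B): 429.02 + 177.27 + 519.61 + 3751.67 + 435.40 + 1089.78 + 281.28 + 1999.67 = 8683.70
Landed cost (B) = invoice 90700.11 + 8683.70 + duty 18242.49 = 117626.30
Difference = |117475.40 − 117626.30| = 150.90

Supplier A is cheaper by GBP 150.90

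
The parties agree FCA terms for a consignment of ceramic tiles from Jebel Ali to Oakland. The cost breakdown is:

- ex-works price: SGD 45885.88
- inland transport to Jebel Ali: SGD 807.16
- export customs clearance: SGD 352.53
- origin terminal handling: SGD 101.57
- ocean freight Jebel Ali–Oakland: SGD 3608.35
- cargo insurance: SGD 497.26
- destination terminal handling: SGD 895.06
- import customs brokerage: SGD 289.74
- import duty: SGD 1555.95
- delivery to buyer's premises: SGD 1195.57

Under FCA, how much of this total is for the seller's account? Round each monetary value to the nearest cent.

FCA: the seller delivers export-cleared goods to the carrier; the buyer bears costs from that point.
Seller's account: goods 45885.88 + inland to port 807.16 + export clearance 352.53 = 47045.57
Buyer's account: origin terminal 101.57 + freight 3608.35 + insurance 497.26 + destination terminal 895.06 + brokerage 289.74 + duty 1555.95 + delivery 1195.57 = 8143.50

Seller's account: SGD 47045.57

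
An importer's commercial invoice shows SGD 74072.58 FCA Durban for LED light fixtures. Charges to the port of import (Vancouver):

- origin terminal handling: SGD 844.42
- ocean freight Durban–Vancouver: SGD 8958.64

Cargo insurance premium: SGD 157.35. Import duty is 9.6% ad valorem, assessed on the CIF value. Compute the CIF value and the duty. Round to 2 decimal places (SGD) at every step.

CIF value: SGD 84032.99; import duty: SGD 8067.17

CIF = FCA price + pre-shipment costs + freight + insurance
CIF = 74072.58 + 844.42 + 8958.64 + 157.35 = 84032.99
Import duty = 84032.99 × 9.6% = 8067.17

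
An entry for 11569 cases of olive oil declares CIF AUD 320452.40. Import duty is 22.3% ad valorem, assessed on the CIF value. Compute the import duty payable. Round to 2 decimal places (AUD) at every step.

Import duty = 320452.40 × 22.3% = 71460.89

Import duty: AUD 71460.89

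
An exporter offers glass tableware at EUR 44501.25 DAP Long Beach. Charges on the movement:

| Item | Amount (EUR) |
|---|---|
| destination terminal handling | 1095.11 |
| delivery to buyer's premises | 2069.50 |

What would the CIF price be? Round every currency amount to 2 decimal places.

From DAP to CIF, the seller no longer bears: destination terminal, delivery.
CIF price = 44501.25 − 1095.11 − 2069.50 = 41336.64

CIF price: EUR 41336.64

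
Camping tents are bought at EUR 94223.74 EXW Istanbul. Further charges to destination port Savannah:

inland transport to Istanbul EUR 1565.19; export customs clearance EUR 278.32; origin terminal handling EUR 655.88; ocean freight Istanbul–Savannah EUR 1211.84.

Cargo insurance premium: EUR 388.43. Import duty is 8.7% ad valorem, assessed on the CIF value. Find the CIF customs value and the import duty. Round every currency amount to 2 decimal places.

CIF value: EUR 98323.40; import duty: EUR 8554.14

CIF = EXW price + pre-shipment costs + freight + insurance
CIF = 94223.74 + 1565.19 + 278.32 + 655.88 + 1211.84 + 388.43 = 98323.40
Import duty = 98323.40 × 8.7% = 8554.14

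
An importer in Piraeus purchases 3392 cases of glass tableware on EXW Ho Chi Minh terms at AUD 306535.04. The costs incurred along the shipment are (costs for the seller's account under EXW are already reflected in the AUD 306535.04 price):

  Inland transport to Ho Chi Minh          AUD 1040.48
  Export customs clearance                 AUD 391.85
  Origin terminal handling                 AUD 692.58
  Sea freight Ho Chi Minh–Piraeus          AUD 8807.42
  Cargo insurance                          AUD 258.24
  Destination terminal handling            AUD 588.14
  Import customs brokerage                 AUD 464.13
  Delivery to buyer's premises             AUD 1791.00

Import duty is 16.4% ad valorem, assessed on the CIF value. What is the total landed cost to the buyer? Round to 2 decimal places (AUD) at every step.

EXW: the seller makes goods available at their premises; the buyer bears all onward costs.
CIF value = EXW price + inland to port + export clearance + origin terminal + freight + insurance = 306535.04 + 1040.48 + 391.85 + 692.58 + 8807.42 + 258.24 = 317725.61
Import duty = 317725.61 × 16.4% = 52107.00
Buyer bears: inland to port 1040.48 + export clearance 391.85 + origin terminal 692.58 + freight 8807.42 + insurance 258.24 + destination terminal 588.14 + brokerage 464.13 + delivery 1791.00 + duty 52107.00 = 66140.84
Landed cost = invoice 306535.04 + 66140.84 = 372675.88

Total landed cost: AUD 372675.88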